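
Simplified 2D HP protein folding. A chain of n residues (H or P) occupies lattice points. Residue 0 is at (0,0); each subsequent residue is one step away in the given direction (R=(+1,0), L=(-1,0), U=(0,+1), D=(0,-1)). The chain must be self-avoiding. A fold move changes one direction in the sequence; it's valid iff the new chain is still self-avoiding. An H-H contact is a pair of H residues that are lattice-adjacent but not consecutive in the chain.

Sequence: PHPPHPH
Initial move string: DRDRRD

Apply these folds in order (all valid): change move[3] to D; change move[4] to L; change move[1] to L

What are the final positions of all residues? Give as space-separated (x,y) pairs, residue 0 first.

Answer: (0,0) (0,-1) (-1,-1) (-1,-2) (-1,-3) (-2,-3) (-2,-4)

Derivation:
Initial moves: DRDRRD
Fold: move[3]->D => DRDDRD (positions: [(0, 0), (0, -1), (1, -1), (1, -2), (1, -3), (2, -3), (2, -4)])
Fold: move[4]->L => DRDDLD (positions: [(0, 0), (0, -1), (1, -1), (1, -2), (1, -3), (0, -3), (0, -4)])
Fold: move[1]->L => DLDDLD (positions: [(0, 0), (0, -1), (-1, -1), (-1, -2), (-1, -3), (-2, -3), (-2, -4)])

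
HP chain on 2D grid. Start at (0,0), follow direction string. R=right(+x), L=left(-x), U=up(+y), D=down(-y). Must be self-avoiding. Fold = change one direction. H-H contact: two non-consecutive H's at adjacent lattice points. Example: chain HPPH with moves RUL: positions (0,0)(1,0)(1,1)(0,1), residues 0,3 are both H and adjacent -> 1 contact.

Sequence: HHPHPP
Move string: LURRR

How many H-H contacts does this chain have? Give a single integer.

Positions: [(0, 0), (-1, 0), (-1, 1), (0, 1), (1, 1), (2, 1)]
H-H contact: residue 0 @(0,0) - residue 3 @(0, 1)

Answer: 1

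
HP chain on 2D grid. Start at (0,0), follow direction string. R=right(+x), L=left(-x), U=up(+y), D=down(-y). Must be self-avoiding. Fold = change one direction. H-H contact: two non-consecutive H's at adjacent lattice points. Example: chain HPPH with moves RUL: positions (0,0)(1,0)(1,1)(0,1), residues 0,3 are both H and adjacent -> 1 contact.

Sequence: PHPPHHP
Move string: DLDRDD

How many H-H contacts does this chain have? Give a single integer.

Answer: 1

Derivation:
Positions: [(0, 0), (0, -1), (-1, -1), (-1, -2), (0, -2), (0, -3), (0, -4)]
H-H contact: residue 1 @(0,-1) - residue 4 @(0, -2)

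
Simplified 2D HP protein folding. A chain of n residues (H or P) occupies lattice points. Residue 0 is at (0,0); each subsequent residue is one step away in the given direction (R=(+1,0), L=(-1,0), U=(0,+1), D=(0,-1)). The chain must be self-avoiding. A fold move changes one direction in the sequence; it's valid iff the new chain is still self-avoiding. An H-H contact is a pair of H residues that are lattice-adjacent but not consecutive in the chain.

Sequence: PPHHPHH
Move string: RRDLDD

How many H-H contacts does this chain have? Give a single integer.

Answer: 0

Derivation:
Positions: [(0, 0), (1, 0), (2, 0), (2, -1), (1, -1), (1, -2), (1, -3)]
No H-H contacts found.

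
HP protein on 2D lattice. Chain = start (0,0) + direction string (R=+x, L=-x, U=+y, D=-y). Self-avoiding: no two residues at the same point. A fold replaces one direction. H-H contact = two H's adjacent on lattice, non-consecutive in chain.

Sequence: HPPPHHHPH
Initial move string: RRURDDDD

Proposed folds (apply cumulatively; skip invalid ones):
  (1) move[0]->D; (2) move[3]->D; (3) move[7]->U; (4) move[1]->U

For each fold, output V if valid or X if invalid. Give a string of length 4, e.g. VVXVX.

Initial: RRURDDDD -> [(0, 0), (1, 0), (2, 0), (2, 1), (3, 1), (3, 0), (3, -1), (3, -2), (3, -3)]
Fold 1: move[0]->D => DRURDDDD VALID
Fold 2: move[3]->D => DRUDDDDD INVALID (collision), skipped
Fold 3: move[7]->U => DRURDDDU INVALID (collision), skipped
Fold 4: move[1]->U => DUURDDDD INVALID (collision), skipped

Answer: VXXX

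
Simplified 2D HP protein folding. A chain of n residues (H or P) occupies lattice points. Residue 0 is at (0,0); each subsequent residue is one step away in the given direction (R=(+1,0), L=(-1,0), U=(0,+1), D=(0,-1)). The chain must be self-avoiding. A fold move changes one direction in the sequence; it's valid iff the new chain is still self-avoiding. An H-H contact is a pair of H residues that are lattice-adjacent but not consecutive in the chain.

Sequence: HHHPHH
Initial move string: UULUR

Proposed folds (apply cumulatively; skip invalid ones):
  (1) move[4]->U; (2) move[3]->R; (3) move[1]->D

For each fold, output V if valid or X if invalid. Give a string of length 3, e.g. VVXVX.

Initial: UULUR -> [(0, 0), (0, 1), (0, 2), (-1, 2), (-1, 3), (0, 3)]
Fold 1: move[4]->U => UULUU VALID
Fold 2: move[3]->R => UULRU INVALID (collision), skipped
Fold 3: move[1]->D => UDLUU INVALID (collision), skipped

Answer: VXX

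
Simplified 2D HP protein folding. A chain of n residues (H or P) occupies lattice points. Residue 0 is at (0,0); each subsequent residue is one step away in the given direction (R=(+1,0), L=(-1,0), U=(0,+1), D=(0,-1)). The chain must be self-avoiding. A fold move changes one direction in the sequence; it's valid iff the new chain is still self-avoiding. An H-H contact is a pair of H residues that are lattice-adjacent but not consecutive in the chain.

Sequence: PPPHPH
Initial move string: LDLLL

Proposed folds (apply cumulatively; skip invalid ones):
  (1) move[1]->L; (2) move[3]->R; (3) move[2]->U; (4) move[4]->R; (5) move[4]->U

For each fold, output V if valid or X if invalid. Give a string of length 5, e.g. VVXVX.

Answer: VXVXV

Derivation:
Initial: LDLLL -> [(0, 0), (-1, 0), (-1, -1), (-2, -1), (-3, -1), (-4, -1)]
Fold 1: move[1]->L => LLLLL VALID
Fold 2: move[3]->R => LLLRL INVALID (collision), skipped
Fold 3: move[2]->U => LLULL VALID
Fold 4: move[4]->R => LLULR INVALID (collision), skipped
Fold 5: move[4]->U => LLULU VALID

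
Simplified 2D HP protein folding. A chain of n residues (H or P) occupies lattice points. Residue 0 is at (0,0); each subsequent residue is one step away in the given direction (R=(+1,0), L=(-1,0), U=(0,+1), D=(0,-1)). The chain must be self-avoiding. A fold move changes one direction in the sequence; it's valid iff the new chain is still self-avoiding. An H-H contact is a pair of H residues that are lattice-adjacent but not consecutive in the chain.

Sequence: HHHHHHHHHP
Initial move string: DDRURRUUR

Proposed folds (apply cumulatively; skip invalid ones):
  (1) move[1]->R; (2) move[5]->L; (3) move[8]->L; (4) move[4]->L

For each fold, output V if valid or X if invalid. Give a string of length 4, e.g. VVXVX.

Answer: VXVX

Derivation:
Initial: DDRURRUUR -> [(0, 0), (0, -1), (0, -2), (1, -2), (1, -1), (2, -1), (3, -1), (3, 0), (3, 1), (4, 1)]
Fold 1: move[1]->R => DRRURRUUR VALID
Fold 2: move[5]->L => DRRURLUUR INVALID (collision), skipped
Fold 3: move[8]->L => DRRURRUUL VALID
Fold 4: move[4]->L => DRRULRUUL INVALID (collision), skipped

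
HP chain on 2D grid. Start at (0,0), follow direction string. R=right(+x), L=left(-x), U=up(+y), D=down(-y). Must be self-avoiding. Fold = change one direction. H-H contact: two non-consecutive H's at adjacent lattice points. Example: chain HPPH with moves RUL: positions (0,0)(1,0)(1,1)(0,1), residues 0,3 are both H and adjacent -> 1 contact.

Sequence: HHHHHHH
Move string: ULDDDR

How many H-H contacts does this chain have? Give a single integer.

Answer: 1

Derivation:
Positions: [(0, 0), (0, 1), (-1, 1), (-1, 0), (-1, -1), (-1, -2), (0, -2)]
H-H contact: residue 0 @(0,0) - residue 3 @(-1, 0)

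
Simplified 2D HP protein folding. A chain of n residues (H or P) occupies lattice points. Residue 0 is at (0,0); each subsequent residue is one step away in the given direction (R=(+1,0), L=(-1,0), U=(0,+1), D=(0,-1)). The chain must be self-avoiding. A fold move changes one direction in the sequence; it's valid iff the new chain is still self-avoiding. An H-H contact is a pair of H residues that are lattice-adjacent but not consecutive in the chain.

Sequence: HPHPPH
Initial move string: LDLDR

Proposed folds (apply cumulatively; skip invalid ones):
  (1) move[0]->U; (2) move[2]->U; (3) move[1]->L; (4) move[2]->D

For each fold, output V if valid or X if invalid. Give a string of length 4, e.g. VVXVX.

Answer: XXVV

Derivation:
Initial: LDLDR -> [(0, 0), (-1, 0), (-1, -1), (-2, -1), (-2, -2), (-1, -2)]
Fold 1: move[0]->U => UDLDR INVALID (collision), skipped
Fold 2: move[2]->U => LDUDR INVALID (collision), skipped
Fold 3: move[1]->L => LLLDR VALID
Fold 4: move[2]->D => LLDDR VALID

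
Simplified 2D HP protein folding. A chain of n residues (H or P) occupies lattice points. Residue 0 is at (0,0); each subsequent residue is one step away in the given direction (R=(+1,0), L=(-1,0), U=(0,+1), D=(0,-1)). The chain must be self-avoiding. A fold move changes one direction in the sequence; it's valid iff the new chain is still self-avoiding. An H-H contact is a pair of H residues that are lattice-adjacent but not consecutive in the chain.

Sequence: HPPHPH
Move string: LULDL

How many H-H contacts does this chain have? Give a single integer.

Answer: 0

Derivation:
Positions: [(0, 0), (-1, 0), (-1, 1), (-2, 1), (-2, 0), (-3, 0)]
No H-H contacts found.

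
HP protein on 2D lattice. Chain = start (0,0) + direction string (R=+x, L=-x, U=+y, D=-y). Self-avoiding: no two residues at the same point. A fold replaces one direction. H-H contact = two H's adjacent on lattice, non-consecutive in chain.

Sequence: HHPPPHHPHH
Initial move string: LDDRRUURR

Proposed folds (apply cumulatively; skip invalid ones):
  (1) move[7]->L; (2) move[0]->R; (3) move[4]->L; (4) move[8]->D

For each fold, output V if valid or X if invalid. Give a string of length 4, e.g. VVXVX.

Initial: LDDRRUURR -> [(0, 0), (-1, 0), (-1, -1), (-1, -2), (0, -2), (1, -2), (1, -1), (1, 0), (2, 0), (3, 0)]
Fold 1: move[7]->L => LDDRRUULR INVALID (collision), skipped
Fold 2: move[0]->R => RDDRRUURR VALID
Fold 3: move[4]->L => RDDRLUURR INVALID (collision), skipped
Fold 4: move[8]->D => RDDRRUURD VALID

Answer: XVXV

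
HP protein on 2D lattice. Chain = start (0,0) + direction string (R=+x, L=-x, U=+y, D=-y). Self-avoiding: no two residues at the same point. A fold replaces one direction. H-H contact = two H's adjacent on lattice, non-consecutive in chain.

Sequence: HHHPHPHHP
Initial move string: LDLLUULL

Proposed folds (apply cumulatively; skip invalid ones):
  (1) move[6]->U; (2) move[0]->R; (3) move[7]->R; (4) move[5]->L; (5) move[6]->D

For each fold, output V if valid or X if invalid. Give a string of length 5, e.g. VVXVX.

Answer: VVVVX

Derivation:
Initial: LDLLUULL -> [(0, 0), (-1, 0), (-1, -1), (-2, -1), (-3, -1), (-3, 0), (-3, 1), (-4, 1), (-5, 1)]
Fold 1: move[6]->U => LDLLUUUL VALID
Fold 2: move[0]->R => RDLLUUUL VALID
Fold 3: move[7]->R => RDLLUUUR VALID
Fold 4: move[5]->L => RDLLULUR VALID
Fold 5: move[6]->D => RDLLULDR INVALID (collision), skipped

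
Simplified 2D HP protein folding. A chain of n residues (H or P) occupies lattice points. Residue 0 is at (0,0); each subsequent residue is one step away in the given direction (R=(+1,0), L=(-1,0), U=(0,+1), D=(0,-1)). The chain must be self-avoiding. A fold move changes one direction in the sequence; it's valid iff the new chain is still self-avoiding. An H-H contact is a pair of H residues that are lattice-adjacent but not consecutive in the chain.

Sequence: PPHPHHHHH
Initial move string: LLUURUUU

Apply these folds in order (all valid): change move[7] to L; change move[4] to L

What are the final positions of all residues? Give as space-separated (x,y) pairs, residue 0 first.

Answer: (0,0) (-1,0) (-2,0) (-2,1) (-2,2) (-3,2) (-3,3) (-3,4) (-4,4)

Derivation:
Initial moves: LLUURUUU
Fold: move[7]->L => LLUURUUL (positions: [(0, 0), (-1, 0), (-2, 0), (-2, 1), (-2, 2), (-1, 2), (-1, 3), (-1, 4), (-2, 4)])
Fold: move[4]->L => LLUULUUL (positions: [(0, 0), (-1, 0), (-2, 0), (-2, 1), (-2, 2), (-3, 2), (-3, 3), (-3, 4), (-4, 4)])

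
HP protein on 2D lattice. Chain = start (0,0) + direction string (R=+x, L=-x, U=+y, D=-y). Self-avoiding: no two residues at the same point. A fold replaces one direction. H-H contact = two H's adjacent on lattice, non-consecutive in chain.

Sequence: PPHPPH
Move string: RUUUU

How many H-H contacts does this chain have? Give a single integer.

Positions: [(0, 0), (1, 0), (1, 1), (1, 2), (1, 3), (1, 4)]
No H-H contacts found.

Answer: 0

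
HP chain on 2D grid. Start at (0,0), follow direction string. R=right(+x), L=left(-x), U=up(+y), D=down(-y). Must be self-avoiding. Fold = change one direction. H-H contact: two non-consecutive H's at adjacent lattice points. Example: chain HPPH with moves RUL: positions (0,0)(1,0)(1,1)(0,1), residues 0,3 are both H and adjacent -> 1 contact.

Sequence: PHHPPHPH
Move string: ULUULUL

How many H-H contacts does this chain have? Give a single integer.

Positions: [(0, 0), (0, 1), (-1, 1), (-1, 2), (-1, 3), (-2, 3), (-2, 4), (-3, 4)]
No H-H contacts found.

Answer: 0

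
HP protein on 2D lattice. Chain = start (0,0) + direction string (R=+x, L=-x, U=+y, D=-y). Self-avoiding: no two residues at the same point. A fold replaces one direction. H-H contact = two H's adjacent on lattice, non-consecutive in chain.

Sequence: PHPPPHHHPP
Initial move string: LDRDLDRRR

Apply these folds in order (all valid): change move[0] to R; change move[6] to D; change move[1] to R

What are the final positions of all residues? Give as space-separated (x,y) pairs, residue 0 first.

Answer: (0,0) (1,0) (2,0) (3,0) (3,-1) (2,-1) (2,-2) (2,-3) (3,-3) (4,-3)

Derivation:
Initial moves: LDRDLDRRR
Fold: move[0]->R => RDRDLDRRR (positions: [(0, 0), (1, 0), (1, -1), (2, -1), (2, -2), (1, -2), (1, -3), (2, -3), (3, -3), (4, -3)])
Fold: move[6]->D => RDRDLDDRR (positions: [(0, 0), (1, 0), (1, -1), (2, -1), (2, -2), (1, -2), (1, -3), (1, -4), (2, -4), (3, -4)])
Fold: move[1]->R => RRRDLDDRR (positions: [(0, 0), (1, 0), (2, 0), (3, 0), (3, -1), (2, -1), (2, -2), (2, -3), (3, -3), (4, -3)])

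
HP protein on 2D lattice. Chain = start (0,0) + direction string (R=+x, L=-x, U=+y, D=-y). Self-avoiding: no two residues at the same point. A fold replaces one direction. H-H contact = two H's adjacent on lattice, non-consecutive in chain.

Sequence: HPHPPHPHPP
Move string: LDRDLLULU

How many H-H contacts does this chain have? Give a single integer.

Positions: [(0, 0), (-1, 0), (-1, -1), (0, -1), (0, -2), (-1, -2), (-2, -2), (-2, -1), (-3, -1), (-3, 0)]
H-H contact: residue 2 @(-1,-1) - residue 7 @(-2, -1)
H-H contact: residue 2 @(-1,-1) - residue 5 @(-1, -2)

Answer: 2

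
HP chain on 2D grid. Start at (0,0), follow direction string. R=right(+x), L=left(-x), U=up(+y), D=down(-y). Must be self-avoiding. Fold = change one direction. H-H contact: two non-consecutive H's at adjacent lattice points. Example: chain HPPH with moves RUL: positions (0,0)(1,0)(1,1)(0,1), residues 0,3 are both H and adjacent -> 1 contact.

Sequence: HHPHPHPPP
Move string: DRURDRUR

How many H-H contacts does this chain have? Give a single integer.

Answer: 1

Derivation:
Positions: [(0, 0), (0, -1), (1, -1), (1, 0), (2, 0), (2, -1), (3, -1), (3, 0), (4, 0)]
H-H contact: residue 0 @(0,0) - residue 3 @(1, 0)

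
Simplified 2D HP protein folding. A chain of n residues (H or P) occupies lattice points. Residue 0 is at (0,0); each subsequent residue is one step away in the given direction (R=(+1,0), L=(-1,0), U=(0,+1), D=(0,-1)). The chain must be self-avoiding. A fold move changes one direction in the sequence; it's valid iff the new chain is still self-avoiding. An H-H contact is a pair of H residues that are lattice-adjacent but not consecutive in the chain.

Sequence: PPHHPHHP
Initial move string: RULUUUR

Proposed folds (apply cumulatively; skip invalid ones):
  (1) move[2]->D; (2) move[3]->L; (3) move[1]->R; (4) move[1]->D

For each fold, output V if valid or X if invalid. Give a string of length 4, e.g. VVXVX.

Answer: XVXV

Derivation:
Initial: RULUUUR -> [(0, 0), (1, 0), (1, 1), (0, 1), (0, 2), (0, 3), (0, 4), (1, 4)]
Fold 1: move[2]->D => RUDUUUR INVALID (collision), skipped
Fold 2: move[3]->L => RULLUUR VALID
Fold 3: move[1]->R => RRLLUUR INVALID (collision), skipped
Fold 4: move[1]->D => RDLLUUR VALID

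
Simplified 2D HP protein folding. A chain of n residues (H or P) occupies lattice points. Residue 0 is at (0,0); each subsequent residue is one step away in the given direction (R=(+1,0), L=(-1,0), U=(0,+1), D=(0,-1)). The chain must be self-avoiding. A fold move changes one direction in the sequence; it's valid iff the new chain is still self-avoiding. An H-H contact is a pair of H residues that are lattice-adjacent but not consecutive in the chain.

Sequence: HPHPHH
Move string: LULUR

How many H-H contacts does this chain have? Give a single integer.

Positions: [(0, 0), (-1, 0), (-1, 1), (-2, 1), (-2, 2), (-1, 2)]
H-H contact: residue 2 @(-1,1) - residue 5 @(-1, 2)

Answer: 1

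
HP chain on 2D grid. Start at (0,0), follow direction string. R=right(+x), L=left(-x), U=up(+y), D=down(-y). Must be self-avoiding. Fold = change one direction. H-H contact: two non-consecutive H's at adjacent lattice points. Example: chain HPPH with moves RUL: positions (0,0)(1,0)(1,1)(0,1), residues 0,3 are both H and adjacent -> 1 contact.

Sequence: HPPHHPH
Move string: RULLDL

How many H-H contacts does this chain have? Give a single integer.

Positions: [(0, 0), (1, 0), (1, 1), (0, 1), (-1, 1), (-1, 0), (-2, 0)]
H-H contact: residue 0 @(0,0) - residue 3 @(0, 1)

Answer: 1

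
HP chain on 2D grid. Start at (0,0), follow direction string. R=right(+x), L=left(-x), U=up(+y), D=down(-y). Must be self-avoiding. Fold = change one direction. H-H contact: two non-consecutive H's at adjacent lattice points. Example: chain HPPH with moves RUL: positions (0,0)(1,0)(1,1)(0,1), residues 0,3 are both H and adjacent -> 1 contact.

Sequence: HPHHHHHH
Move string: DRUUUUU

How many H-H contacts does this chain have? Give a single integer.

Positions: [(0, 0), (0, -1), (1, -1), (1, 0), (1, 1), (1, 2), (1, 3), (1, 4)]
H-H contact: residue 0 @(0,0) - residue 3 @(1, 0)

Answer: 1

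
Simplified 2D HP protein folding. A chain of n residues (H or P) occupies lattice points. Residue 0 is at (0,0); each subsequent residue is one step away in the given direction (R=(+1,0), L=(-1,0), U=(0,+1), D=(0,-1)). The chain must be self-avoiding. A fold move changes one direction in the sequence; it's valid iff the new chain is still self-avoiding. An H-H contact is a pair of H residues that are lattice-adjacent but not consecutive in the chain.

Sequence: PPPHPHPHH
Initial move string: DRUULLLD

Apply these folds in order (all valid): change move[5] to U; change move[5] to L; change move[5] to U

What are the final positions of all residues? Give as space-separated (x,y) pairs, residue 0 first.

Initial moves: DRUULLLD
Fold: move[5]->U => DRUULULD (positions: [(0, 0), (0, -1), (1, -1), (1, 0), (1, 1), (0, 1), (0, 2), (-1, 2), (-1, 1)])
Fold: move[5]->L => DRUULLLD (positions: [(0, 0), (0, -1), (1, -1), (1, 0), (1, 1), (0, 1), (-1, 1), (-2, 1), (-2, 0)])
Fold: move[5]->U => DRUULULD (positions: [(0, 0), (0, -1), (1, -1), (1, 0), (1, 1), (0, 1), (0, 2), (-1, 2), (-1, 1)])

Answer: (0,0) (0,-1) (1,-1) (1,0) (1,1) (0,1) (0,2) (-1,2) (-1,1)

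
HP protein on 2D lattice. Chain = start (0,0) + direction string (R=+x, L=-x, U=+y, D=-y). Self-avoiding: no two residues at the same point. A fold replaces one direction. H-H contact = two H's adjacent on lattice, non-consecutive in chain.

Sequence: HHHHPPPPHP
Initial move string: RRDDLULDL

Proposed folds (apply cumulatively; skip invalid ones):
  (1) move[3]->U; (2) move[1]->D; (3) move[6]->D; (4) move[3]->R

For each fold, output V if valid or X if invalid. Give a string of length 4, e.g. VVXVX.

Answer: XVXX

Derivation:
Initial: RRDDLULDL -> [(0, 0), (1, 0), (2, 0), (2, -1), (2, -2), (1, -2), (1, -1), (0, -1), (0, -2), (-1, -2)]
Fold 1: move[3]->U => RRDULULDL INVALID (collision), skipped
Fold 2: move[1]->D => RDDDLULDL VALID
Fold 3: move[6]->D => RDDDLUDDL INVALID (collision), skipped
Fold 4: move[3]->R => RDDRLULDL INVALID (collision), skipped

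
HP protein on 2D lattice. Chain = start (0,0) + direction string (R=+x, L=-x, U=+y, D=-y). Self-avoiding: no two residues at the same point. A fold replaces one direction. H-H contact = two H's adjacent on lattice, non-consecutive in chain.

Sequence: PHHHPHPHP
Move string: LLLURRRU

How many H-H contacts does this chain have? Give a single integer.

Positions: [(0, 0), (-1, 0), (-2, 0), (-3, 0), (-3, 1), (-2, 1), (-1, 1), (0, 1), (0, 2)]
H-H contact: residue 2 @(-2,0) - residue 5 @(-2, 1)

Answer: 1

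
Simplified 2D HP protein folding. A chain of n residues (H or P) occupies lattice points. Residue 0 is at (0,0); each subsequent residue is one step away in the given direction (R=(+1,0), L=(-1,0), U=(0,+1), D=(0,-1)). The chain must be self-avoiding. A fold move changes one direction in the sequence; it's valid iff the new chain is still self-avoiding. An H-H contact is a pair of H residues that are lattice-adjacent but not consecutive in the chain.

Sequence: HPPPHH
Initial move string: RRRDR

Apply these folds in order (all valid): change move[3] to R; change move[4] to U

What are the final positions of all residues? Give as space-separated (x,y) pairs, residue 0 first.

Answer: (0,0) (1,0) (2,0) (3,0) (4,0) (4,1)

Derivation:
Initial moves: RRRDR
Fold: move[3]->R => RRRRR (positions: [(0, 0), (1, 0), (2, 0), (3, 0), (4, 0), (5, 0)])
Fold: move[4]->U => RRRRU (positions: [(0, 0), (1, 0), (2, 0), (3, 0), (4, 0), (4, 1)])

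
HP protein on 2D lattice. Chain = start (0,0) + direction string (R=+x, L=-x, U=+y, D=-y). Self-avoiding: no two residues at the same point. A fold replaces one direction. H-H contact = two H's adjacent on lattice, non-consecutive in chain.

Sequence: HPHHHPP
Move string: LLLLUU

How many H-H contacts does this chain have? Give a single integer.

Positions: [(0, 0), (-1, 0), (-2, 0), (-3, 0), (-4, 0), (-4, 1), (-4, 2)]
No H-H contacts found.

Answer: 0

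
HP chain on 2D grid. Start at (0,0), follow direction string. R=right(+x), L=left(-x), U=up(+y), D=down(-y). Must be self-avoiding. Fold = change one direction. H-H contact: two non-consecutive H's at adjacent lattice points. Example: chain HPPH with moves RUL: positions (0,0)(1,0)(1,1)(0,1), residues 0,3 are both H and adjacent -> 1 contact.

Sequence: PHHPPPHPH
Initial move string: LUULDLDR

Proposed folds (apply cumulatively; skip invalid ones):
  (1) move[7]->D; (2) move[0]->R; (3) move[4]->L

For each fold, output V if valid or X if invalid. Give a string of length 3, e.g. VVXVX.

Answer: VVV

Derivation:
Initial: LUULDLDR -> [(0, 0), (-1, 0), (-1, 1), (-1, 2), (-2, 2), (-2, 1), (-3, 1), (-3, 0), (-2, 0)]
Fold 1: move[7]->D => LUULDLDD VALID
Fold 2: move[0]->R => RUULDLDD VALID
Fold 3: move[4]->L => RUULLLDD VALID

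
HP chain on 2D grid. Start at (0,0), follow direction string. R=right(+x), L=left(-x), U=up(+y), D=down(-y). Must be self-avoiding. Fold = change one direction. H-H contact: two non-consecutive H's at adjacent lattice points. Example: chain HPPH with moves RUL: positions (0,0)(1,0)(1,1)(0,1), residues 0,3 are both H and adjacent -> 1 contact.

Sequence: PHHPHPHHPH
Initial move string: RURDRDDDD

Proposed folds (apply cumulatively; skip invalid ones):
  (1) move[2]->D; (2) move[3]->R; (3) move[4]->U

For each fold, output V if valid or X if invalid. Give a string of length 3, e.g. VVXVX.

Initial: RURDRDDDD -> [(0, 0), (1, 0), (1, 1), (2, 1), (2, 0), (3, 0), (3, -1), (3, -2), (3, -3), (3, -4)]
Fold 1: move[2]->D => RUDDRDDDD INVALID (collision), skipped
Fold 2: move[3]->R => RURRRDDDD VALID
Fold 3: move[4]->U => RURRUDDDD INVALID (collision), skipped

Answer: XVX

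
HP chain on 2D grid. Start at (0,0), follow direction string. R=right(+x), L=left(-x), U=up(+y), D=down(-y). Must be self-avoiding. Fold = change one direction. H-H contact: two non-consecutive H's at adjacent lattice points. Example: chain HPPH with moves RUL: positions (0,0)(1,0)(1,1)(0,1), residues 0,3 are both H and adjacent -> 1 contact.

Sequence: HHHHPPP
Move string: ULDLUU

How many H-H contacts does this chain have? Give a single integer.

Positions: [(0, 0), (0, 1), (-1, 1), (-1, 0), (-2, 0), (-2, 1), (-2, 2)]
H-H contact: residue 0 @(0,0) - residue 3 @(-1, 0)

Answer: 1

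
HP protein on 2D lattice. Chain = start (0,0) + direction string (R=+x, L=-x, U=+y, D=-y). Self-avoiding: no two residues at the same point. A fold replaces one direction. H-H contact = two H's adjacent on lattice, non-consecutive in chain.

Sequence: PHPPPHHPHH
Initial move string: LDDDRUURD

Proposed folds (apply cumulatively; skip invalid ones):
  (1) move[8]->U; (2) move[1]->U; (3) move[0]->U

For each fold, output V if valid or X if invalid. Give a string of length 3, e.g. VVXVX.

Answer: VXX

Derivation:
Initial: LDDDRUURD -> [(0, 0), (-1, 0), (-1, -1), (-1, -2), (-1, -3), (0, -3), (0, -2), (0, -1), (1, -1), (1, -2)]
Fold 1: move[8]->U => LDDDRUURU VALID
Fold 2: move[1]->U => LUDDRUURU INVALID (collision), skipped
Fold 3: move[0]->U => UDDDRUURU INVALID (collision), skipped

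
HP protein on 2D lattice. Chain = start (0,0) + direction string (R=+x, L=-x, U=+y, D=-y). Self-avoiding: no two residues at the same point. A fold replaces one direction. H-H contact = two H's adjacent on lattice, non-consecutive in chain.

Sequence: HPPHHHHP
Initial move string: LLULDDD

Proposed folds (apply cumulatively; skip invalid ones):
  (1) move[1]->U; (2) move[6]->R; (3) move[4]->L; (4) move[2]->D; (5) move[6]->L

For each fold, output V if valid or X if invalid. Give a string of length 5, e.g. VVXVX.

Answer: VXVXV

Derivation:
Initial: LLULDDD -> [(0, 0), (-1, 0), (-2, 0), (-2, 1), (-3, 1), (-3, 0), (-3, -1), (-3, -2)]
Fold 1: move[1]->U => LUULDDD VALID
Fold 2: move[6]->R => LUULDDR INVALID (collision), skipped
Fold 3: move[4]->L => LUULLDD VALID
Fold 4: move[2]->D => LUDLLDD INVALID (collision), skipped
Fold 5: move[6]->L => LUULLDL VALID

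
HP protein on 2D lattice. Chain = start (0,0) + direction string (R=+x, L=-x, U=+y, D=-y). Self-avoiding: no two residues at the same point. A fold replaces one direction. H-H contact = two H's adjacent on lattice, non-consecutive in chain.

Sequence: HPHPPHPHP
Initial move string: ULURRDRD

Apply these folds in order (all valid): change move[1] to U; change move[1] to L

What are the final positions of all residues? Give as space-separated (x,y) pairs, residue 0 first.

Answer: (0,0) (0,1) (-1,1) (-1,2) (0,2) (1,2) (1,1) (2,1) (2,0)

Derivation:
Initial moves: ULURRDRD
Fold: move[1]->U => UUURRDRD (positions: [(0, 0), (0, 1), (0, 2), (0, 3), (1, 3), (2, 3), (2, 2), (3, 2), (3, 1)])
Fold: move[1]->L => ULURRDRD (positions: [(0, 0), (0, 1), (-1, 1), (-1, 2), (0, 2), (1, 2), (1, 1), (2, 1), (2, 0)])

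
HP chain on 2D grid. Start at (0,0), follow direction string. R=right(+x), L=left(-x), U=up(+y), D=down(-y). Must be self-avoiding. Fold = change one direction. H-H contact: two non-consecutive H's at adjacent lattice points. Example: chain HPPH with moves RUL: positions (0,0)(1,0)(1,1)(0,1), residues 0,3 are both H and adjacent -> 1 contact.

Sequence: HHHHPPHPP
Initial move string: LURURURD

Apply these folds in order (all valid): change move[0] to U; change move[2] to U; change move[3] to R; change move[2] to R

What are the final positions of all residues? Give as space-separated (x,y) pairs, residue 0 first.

Answer: (0,0) (0,1) (0,2) (1,2) (2,2) (3,2) (3,3) (4,3) (4,2)

Derivation:
Initial moves: LURURURD
Fold: move[0]->U => UURURURD (positions: [(0, 0), (0, 1), (0, 2), (1, 2), (1, 3), (2, 3), (2, 4), (3, 4), (3, 3)])
Fold: move[2]->U => UUUURURD (positions: [(0, 0), (0, 1), (0, 2), (0, 3), (0, 4), (1, 4), (1, 5), (2, 5), (2, 4)])
Fold: move[3]->R => UUURRURD (positions: [(0, 0), (0, 1), (0, 2), (0, 3), (1, 3), (2, 3), (2, 4), (3, 4), (3, 3)])
Fold: move[2]->R => UURRRURD (positions: [(0, 0), (0, 1), (0, 2), (1, 2), (2, 2), (3, 2), (3, 3), (4, 3), (4, 2)])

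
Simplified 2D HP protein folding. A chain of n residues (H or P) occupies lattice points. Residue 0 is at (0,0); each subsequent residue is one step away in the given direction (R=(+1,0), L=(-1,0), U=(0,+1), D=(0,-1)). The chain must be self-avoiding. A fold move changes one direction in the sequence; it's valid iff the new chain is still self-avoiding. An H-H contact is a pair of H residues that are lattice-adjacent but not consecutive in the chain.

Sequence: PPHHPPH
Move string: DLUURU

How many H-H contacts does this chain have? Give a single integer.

Positions: [(0, 0), (0, -1), (-1, -1), (-1, 0), (-1, 1), (0, 1), (0, 2)]
No H-H contacts found.

Answer: 0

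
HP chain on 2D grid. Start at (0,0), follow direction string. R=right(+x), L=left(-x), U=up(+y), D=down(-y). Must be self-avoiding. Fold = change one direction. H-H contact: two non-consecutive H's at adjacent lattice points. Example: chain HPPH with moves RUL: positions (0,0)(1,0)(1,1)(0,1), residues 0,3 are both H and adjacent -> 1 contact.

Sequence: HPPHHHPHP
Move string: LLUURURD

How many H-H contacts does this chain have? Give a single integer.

Positions: [(0, 0), (-1, 0), (-2, 0), (-2, 1), (-2, 2), (-1, 2), (-1, 3), (0, 3), (0, 2)]
No H-H contacts found.

Answer: 0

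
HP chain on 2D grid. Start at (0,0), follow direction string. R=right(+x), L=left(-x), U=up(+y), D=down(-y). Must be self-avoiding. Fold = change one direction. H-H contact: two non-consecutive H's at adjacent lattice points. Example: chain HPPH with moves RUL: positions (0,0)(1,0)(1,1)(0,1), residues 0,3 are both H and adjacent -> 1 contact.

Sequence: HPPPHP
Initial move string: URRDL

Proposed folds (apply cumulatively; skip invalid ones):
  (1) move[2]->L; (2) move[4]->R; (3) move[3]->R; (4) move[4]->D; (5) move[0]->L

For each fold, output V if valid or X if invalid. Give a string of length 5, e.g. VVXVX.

Answer: XVVVX

Derivation:
Initial: URRDL -> [(0, 0), (0, 1), (1, 1), (2, 1), (2, 0), (1, 0)]
Fold 1: move[2]->L => URLDL INVALID (collision), skipped
Fold 2: move[4]->R => URRDR VALID
Fold 3: move[3]->R => URRRR VALID
Fold 4: move[4]->D => URRRD VALID
Fold 5: move[0]->L => LRRRD INVALID (collision), skipped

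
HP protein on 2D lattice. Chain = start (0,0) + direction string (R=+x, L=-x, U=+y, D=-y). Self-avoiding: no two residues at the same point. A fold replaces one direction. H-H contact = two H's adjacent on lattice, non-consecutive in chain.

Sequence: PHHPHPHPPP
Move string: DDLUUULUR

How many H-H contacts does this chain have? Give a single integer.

Answer: 1

Derivation:
Positions: [(0, 0), (0, -1), (0, -2), (-1, -2), (-1, -1), (-1, 0), (-1, 1), (-2, 1), (-2, 2), (-1, 2)]
H-H contact: residue 1 @(0,-1) - residue 4 @(-1, -1)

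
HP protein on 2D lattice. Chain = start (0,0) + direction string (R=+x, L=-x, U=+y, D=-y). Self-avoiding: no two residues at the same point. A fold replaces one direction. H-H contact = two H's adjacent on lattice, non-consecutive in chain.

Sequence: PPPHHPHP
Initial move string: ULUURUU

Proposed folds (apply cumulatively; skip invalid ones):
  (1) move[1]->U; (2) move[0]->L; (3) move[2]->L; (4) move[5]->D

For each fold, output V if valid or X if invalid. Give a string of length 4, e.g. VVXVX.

Initial: ULUURUU -> [(0, 0), (0, 1), (-1, 1), (-1, 2), (-1, 3), (0, 3), (0, 4), (0, 5)]
Fold 1: move[1]->U => UUUURUU VALID
Fold 2: move[0]->L => LUUURUU VALID
Fold 3: move[2]->L => LULURUU VALID
Fold 4: move[5]->D => LULURDU INVALID (collision), skipped

Answer: VVVX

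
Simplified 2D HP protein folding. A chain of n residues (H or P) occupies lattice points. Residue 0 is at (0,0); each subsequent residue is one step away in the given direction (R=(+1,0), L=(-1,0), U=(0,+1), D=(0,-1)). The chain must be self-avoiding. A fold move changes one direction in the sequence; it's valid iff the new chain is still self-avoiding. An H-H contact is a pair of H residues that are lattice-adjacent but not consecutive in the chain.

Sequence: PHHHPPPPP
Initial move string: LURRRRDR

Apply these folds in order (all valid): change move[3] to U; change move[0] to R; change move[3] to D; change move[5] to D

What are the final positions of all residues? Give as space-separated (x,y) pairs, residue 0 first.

Initial moves: LURRRRDR
Fold: move[3]->U => LURURRDR (positions: [(0, 0), (-1, 0), (-1, 1), (0, 1), (0, 2), (1, 2), (2, 2), (2, 1), (3, 1)])
Fold: move[0]->R => RURURRDR (positions: [(0, 0), (1, 0), (1, 1), (2, 1), (2, 2), (3, 2), (4, 2), (4, 1), (5, 1)])
Fold: move[3]->D => RURDRRDR (positions: [(0, 0), (1, 0), (1, 1), (2, 1), (2, 0), (3, 0), (4, 0), (4, -1), (5, -1)])
Fold: move[5]->D => RURDRDDR (positions: [(0, 0), (1, 0), (1, 1), (2, 1), (2, 0), (3, 0), (3, -1), (3, -2), (4, -2)])

Answer: (0,0) (1,0) (1,1) (2,1) (2,0) (3,0) (3,-1) (3,-2) (4,-2)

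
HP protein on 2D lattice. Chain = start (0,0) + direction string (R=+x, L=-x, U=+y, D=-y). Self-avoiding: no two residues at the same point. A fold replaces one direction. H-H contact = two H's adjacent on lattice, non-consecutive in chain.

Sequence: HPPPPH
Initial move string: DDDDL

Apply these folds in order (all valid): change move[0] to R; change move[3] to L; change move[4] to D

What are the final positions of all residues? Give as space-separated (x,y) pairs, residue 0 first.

Answer: (0,0) (1,0) (1,-1) (1,-2) (0,-2) (0,-3)

Derivation:
Initial moves: DDDDL
Fold: move[0]->R => RDDDL (positions: [(0, 0), (1, 0), (1, -1), (1, -2), (1, -3), (0, -3)])
Fold: move[3]->L => RDDLL (positions: [(0, 0), (1, 0), (1, -1), (1, -2), (0, -2), (-1, -2)])
Fold: move[4]->D => RDDLD (positions: [(0, 0), (1, 0), (1, -1), (1, -2), (0, -2), (0, -3)])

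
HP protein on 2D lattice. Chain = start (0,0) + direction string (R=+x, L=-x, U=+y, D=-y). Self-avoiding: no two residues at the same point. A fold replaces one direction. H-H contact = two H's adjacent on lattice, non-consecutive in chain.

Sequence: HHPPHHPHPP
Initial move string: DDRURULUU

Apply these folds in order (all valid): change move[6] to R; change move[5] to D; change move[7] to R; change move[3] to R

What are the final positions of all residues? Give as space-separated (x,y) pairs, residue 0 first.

Answer: (0,0) (0,-1) (0,-2) (1,-2) (2,-2) (3,-2) (3,-3) (4,-3) (5,-3) (5,-2)

Derivation:
Initial moves: DDRURULUU
Fold: move[6]->R => DDRURURUU (positions: [(0, 0), (0, -1), (0, -2), (1, -2), (1, -1), (2, -1), (2, 0), (3, 0), (3, 1), (3, 2)])
Fold: move[5]->D => DDRURDRUU (positions: [(0, 0), (0, -1), (0, -2), (1, -2), (1, -1), (2, -1), (2, -2), (3, -2), (3, -1), (3, 0)])
Fold: move[7]->R => DDRURDRRU (positions: [(0, 0), (0, -1), (0, -2), (1, -2), (1, -1), (2, -1), (2, -2), (3, -2), (4, -2), (4, -1)])
Fold: move[3]->R => DDRRRDRRU (positions: [(0, 0), (0, -1), (0, -2), (1, -2), (2, -2), (3, -2), (3, -3), (4, -3), (5, -3), (5, -2)])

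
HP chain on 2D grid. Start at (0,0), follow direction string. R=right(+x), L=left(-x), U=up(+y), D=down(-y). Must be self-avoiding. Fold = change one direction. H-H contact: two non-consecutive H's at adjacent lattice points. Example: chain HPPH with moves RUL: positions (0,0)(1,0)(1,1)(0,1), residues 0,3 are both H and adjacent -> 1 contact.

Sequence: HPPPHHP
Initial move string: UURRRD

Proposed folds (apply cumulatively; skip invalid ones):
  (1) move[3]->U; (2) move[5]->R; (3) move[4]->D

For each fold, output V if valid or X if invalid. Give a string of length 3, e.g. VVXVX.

Initial: UURRRD -> [(0, 0), (0, 1), (0, 2), (1, 2), (2, 2), (3, 2), (3, 1)]
Fold 1: move[3]->U => UURURD VALID
Fold 2: move[5]->R => UURURR VALID
Fold 3: move[4]->D => UURUDR INVALID (collision), skipped

Answer: VVX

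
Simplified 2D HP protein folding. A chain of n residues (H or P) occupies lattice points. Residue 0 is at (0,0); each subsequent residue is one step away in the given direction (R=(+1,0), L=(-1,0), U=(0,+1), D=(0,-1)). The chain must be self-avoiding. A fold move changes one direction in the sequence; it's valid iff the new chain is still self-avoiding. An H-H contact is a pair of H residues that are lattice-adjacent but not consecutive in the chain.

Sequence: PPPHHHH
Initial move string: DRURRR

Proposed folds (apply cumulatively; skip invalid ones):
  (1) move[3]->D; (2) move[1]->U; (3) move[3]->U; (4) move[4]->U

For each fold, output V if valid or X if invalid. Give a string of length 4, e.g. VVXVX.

Initial: DRURRR -> [(0, 0), (0, -1), (1, -1), (1, 0), (2, 0), (3, 0), (4, 0)]
Fold 1: move[3]->D => DRUDRR INVALID (collision), skipped
Fold 2: move[1]->U => DUURRR INVALID (collision), skipped
Fold 3: move[3]->U => DRUURR VALID
Fold 4: move[4]->U => DRUUUR VALID

Answer: XXVV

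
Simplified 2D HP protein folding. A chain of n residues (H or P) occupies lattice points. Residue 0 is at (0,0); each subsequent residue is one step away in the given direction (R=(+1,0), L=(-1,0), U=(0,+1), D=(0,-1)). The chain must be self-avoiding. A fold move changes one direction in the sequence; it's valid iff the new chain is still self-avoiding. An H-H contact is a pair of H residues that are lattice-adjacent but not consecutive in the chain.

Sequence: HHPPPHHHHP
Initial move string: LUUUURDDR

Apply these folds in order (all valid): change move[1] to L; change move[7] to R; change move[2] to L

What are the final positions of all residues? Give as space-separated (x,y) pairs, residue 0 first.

Initial moves: LUUUURDDR
Fold: move[1]->L => LLUUURDDR (positions: [(0, 0), (-1, 0), (-2, 0), (-2, 1), (-2, 2), (-2, 3), (-1, 3), (-1, 2), (-1, 1), (0, 1)])
Fold: move[7]->R => LLUUURDRR (positions: [(0, 0), (-1, 0), (-2, 0), (-2, 1), (-2, 2), (-2, 3), (-1, 3), (-1, 2), (0, 2), (1, 2)])
Fold: move[2]->L => LLLUURDRR (positions: [(0, 0), (-1, 0), (-2, 0), (-3, 0), (-3, 1), (-3, 2), (-2, 2), (-2, 1), (-1, 1), (0, 1)])

Answer: (0,0) (-1,0) (-2,0) (-3,0) (-3,1) (-3,2) (-2,2) (-2,1) (-1,1) (0,1)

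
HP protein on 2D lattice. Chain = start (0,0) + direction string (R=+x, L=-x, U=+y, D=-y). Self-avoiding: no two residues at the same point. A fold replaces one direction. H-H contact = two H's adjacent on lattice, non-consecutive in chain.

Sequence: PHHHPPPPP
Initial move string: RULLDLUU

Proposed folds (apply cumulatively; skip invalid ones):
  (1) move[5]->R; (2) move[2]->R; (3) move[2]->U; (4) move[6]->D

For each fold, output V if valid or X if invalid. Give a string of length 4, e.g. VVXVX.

Initial: RULLDLUU -> [(0, 0), (1, 0), (1, 1), (0, 1), (-1, 1), (-1, 0), (-2, 0), (-2, 1), (-2, 2)]
Fold 1: move[5]->R => RULLDRUU INVALID (collision), skipped
Fold 2: move[2]->R => RURLDLUU INVALID (collision), skipped
Fold 3: move[2]->U => RUULDLUU VALID
Fold 4: move[6]->D => RUULDLDU INVALID (collision), skipped

Answer: XXVX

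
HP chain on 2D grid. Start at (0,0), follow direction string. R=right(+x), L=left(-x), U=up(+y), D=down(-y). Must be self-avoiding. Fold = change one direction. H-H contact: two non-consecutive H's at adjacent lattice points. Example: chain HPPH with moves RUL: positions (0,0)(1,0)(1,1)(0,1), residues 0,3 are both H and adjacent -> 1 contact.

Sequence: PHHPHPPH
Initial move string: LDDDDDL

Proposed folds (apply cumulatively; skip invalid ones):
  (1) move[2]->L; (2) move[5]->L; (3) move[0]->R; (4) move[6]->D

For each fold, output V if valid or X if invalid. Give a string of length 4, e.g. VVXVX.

Answer: VVVV

Derivation:
Initial: LDDDDDL -> [(0, 0), (-1, 0), (-1, -1), (-1, -2), (-1, -3), (-1, -4), (-1, -5), (-2, -5)]
Fold 1: move[2]->L => LDLDDDL VALID
Fold 2: move[5]->L => LDLDDLL VALID
Fold 3: move[0]->R => RDLDDLL VALID
Fold 4: move[6]->D => RDLDDLD VALID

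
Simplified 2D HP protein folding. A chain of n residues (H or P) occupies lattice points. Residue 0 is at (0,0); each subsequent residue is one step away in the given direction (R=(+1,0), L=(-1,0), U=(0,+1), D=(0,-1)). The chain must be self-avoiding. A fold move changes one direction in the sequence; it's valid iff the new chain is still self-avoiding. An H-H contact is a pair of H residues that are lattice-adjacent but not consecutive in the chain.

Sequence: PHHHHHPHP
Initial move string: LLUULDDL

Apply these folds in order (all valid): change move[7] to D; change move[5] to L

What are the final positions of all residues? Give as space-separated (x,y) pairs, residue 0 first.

Answer: (0,0) (-1,0) (-2,0) (-2,1) (-2,2) (-3,2) (-4,2) (-4,1) (-4,0)

Derivation:
Initial moves: LLUULDDL
Fold: move[7]->D => LLUULDDD (positions: [(0, 0), (-1, 0), (-2, 0), (-2, 1), (-2, 2), (-3, 2), (-3, 1), (-3, 0), (-3, -1)])
Fold: move[5]->L => LLUULLDD (positions: [(0, 0), (-1, 0), (-2, 0), (-2, 1), (-2, 2), (-3, 2), (-4, 2), (-4, 1), (-4, 0)])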